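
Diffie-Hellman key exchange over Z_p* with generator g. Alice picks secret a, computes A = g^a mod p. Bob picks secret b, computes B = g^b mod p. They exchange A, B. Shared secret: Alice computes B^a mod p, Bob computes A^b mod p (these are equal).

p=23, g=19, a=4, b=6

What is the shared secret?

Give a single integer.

A = 19^4 mod 23  (bits of 4 = 100)
  bit 0 = 1: r = r^2 * 19 mod 23 = 1^2 * 19 = 1*19 = 19
  bit 1 = 0: r = r^2 mod 23 = 19^2 = 16
  bit 2 = 0: r = r^2 mod 23 = 16^2 = 3
  -> A = 3
B = 19^6 mod 23  (bits of 6 = 110)
  bit 0 = 1: r = r^2 * 19 mod 23 = 1^2 * 19 = 1*19 = 19
  bit 1 = 1: r = r^2 * 19 mod 23 = 19^2 * 19 = 16*19 = 5
  bit 2 = 0: r = r^2 mod 23 = 5^2 = 2
  -> B = 2
s = B^a = 2^4 mod 23  (bits of 4 = 100)
  bit 0 = 1: r = r^2 * 2 mod 23 = 1^2 * 2 = 1*2 = 2
  bit 1 = 0: r = r^2 mod 23 = 2^2 = 4
  bit 2 = 0: r = r^2 mod 23 = 4^2 = 16
  -> s = B^a = 16

Answer: 16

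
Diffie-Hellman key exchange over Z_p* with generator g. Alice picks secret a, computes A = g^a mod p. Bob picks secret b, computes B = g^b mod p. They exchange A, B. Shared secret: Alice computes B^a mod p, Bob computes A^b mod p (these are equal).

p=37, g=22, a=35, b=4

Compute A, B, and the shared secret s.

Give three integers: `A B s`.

Answer: 32 9 33

Derivation:
A = 22^35 mod 37  (bits of 35 = 100011)
  bit 0 = 1: r = r^2 * 22 mod 37 = 1^2 * 22 = 1*22 = 22
  bit 1 = 0: r = r^2 mod 37 = 22^2 = 3
  bit 2 = 0: r = r^2 mod 37 = 3^2 = 9
  bit 3 = 0: r = r^2 mod 37 = 9^2 = 7
  bit 4 = 1: r = r^2 * 22 mod 37 = 7^2 * 22 = 12*22 = 5
  bit 5 = 1: r = r^2 * 22 mod 37 = 5^2 * 22 = 25*22 = 32
  -> A = 32
B = 22^4 mod 37  (bits of 4 = 100)
  bit 0 = 1: r = r^2 * 22 mod 37 = 1^2 * 22 = 1*22 = 22
  bit 1 = 0: r = r^2 mod 37 = 22^2 = 3
  bit 2 = 0: r = r^2 mod 37 = 3^2 = 9
  -> B = 9
s = B^a = 9^35 mod 37  (bits of 35 = 100011)
  bit 0 = 1: r = r^2 * 9 mod 37 = 1^2 * 9 = 1*9 = 9
  bit 1 = 0: r = r^2 mod 37 = 9^2 = 7
  bit 2 = 0: r = r^2 mod 37 = 7^2 = 12
  bit 3 = 0: r = r^2 mod 37 = 12^2 = 33
  bit 4 = 1: r = r^2 * 9 mod 37 = 33^2 * 9 = 16*9 = 33
  bit 5 = 1: r = r^2 * 9 mod 37 = 33^2 * 9 = 16*9 = 33
  -> s = B^a = 33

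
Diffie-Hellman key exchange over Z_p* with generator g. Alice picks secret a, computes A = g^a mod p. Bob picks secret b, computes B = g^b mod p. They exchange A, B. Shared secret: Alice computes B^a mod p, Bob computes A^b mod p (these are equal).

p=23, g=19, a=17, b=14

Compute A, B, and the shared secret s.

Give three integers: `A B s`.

A = 19^17 mod 23  (bits of 17 = 10001)
  bit 0 = 1: r = r^2 * 19 mod 23 = 1^2 * 19 = 1*19 = 19
  bit 1 = 0: r = r^2 mod 23 = 19^2 = 16
  bit 2 = 0: r = r^2 mod 23 = 16^2 = 3
  bit 3 = 0: r = r^2 mod 23 = 3^2 = 9
  bit 4 = 1: r = r^2 * 19 mod 23 = 9^2 * 19 = 12*19 = 21
  -> A = 21
B = 19^14 mod 23  (bits of 14 = 1110)
  bit 0 = 1: r = r^2 * 19 mod 23 = 1^2 * 19 = 1*19 = 19
  bit 1 = 1: r = r^2 * 19 mod 23 = 19^2 * 19 = 16*19 = 5
  bit 2 = 1: r = r^2 * 19 mod 23 = 5^2 * 19 = 2*19 = 15
  bit 3 = 0: r = r^2 mod 23 = 15^2 = 18
  -> B = 18
s = B^a = 18^17 mod 23  (bits of 17 = 10001)
  bit 0 = 1: r = r^2 * 18 mod 23 = 1^2 * 18 = 1*18 = 18
  bit 1 = 0: r = r^2 mod 23 = 18^2 = 2
  bit 2 = 0: r = r^2 mod 23 = 2^2 = 4
  bit 3 = 0: r = r^2 mod 23 = 4^2 = 16
  bit 4 = 1: r = r^2 * 18 mod 23 = 16^2 * 18 = 3*18 = 8
  -> s = B^a = 8

Answer: 21 18 8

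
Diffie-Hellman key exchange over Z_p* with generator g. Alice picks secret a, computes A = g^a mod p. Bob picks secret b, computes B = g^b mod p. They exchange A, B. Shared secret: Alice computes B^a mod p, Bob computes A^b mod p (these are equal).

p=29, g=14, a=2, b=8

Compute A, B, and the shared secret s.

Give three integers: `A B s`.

Answer: 22 23 7

Derivation:
A = 14^2 mod 29  (bits of 2 = 10)
  bit 0 = 1: r = r^2 * 14 mod 29 = 1^2 * 14 = 1*14 = 14
  bit 1 = 0: r = r^2 mod 29 = 14^2 = 22
  -> A = 22
B = 14^8 mod 29  (bits of 8 = 1000)
  bit 0 = 1: r = r^2 * 14 mod 29 = 1^2 * 14 = 1*14 = 14
  bit 1 = 0: r = r^2 mod 29 = 14^2 = 22
  bit 2 = 0: r = r^2 mod 29 = 22^2 = 20
  bit 3 = 0: r = r^2 mod 29 = 20^2 = 23
  -> B = 23
s = B^a = 23^2 mod 29  (bits of 2 = 10)
  bit 0 = 1: r = r^2 * 23 mod 29 = 1^2 * 23 = 1*23 = 23
  bit 1 = 0: r = r^2 mod 29 = 23^2 = 7
  -> s = B^a = 7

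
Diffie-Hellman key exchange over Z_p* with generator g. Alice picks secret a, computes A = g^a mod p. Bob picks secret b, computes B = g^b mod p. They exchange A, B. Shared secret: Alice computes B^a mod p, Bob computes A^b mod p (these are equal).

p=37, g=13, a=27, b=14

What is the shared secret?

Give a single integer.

Answer: 36

Derivation:
A = 13^27 mod 37  (bits of 27 = 11011)
  bit 0 = 1: r = r^2 * 13 mod 37 = 1^2 * 13 = 1*13 = 13
  bit 1 = 1: r = r^2 * 13 mod 37 = 13^2 * 13 = 21*13 = 14
  bit 2 = 0: r = r^2 mod 37 = 14^2 = 11
  bit 3 = 1: r = r^2 * 13 mod 37 = 11^2 * 13 = 10*13 = 19
  bit 4 = 1: r = r^2 * 13 mod 37 = 19^2 * 13 = 28*13 = 31
  -> A = 31
B = 13^14 mod 37  (bits of 14 = 1110)
  bit 0 = 1: r = r^2 * 13 mod 37 = 1^2 * 13 = 1*13 = 13
  bit 1 = 1: r = r^2 * 13 mod 37 = 13^2 * 13 = 21*13 = 14
  bit 2 = 1: r = r^2 * 13 mod 37 = 14^2 * 13 = 11*13 = 32
  bit 3 = 0: r = r^2 mod 37 = 32^2 = 25
  -> B = 25
s = B^a = 25^27 mod 37  (bits of 27 = 11011)
  bit 0 = 1: r = r^2 * 25 mod 37 = 1^2 * 25 = 1*25 = 25
  bit 1 = 1: r = r^2 * 25 mod 37 = 25^2 * 25 = 33*25 = 11
  bit 2 = 0: r = r^2 mod 37 = 11^2 = 10
  bit 3 = 1: r = r^2 * 25 mod 37 = 10^2 * 25 = 26*25 = 21
  bit 4 = 1: r = r^2 * 25 mod 37 = 21^2 * 25 = 34*25 = 36
  -> s = B^a = 36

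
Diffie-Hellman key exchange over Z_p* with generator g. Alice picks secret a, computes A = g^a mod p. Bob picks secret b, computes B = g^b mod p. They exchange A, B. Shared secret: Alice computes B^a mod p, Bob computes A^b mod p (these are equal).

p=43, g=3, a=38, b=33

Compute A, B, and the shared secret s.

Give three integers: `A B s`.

A = 3^38 mod 43  (bits of 38 = 100110)
  bit 0 = 1: r = r^2 * 3 mod 43 = 1^2 * 3 = 1*3 = 3
  bit 1 = 0: r = r^2 mod 43 = 3^2 = 9
  bit 2 = 0: r = r^2 mod 43 = 9^2 = 38
  bit 3 = 1: r = r^2 * 3 mod 43 = 38^2 * 3 = 25*3 = 32
  bit 4 = 1: r = r^2 * 3 mod 43 = 32^2 * 3 = 35*3 = 19
  bit 5 = 0: r = r^2 mod 43 = 19^2 = 17
  -> A = 17
B = 3^33 mod 43  (bits of 33 = 100001)
  bit 0 = 1: r = r^2 * 3 mod 43 = 1^2 * 3 = 1*3 = 3
  bit 1 = 0: r = r^2 mod 43 = 3^2 = 9
  bit 2 = 0: r = r^2 mod 43 = 9^2 = 38
  bit 3 = 0: r = r^2 mod 43 = 38^2 = 25
  bit 4 = 0: r = r^2 mod 43 = 25^2 = 23
  bit 5 = 1: r = r^2 * 3 mod 43 = 23^2 * 3 = 13*3 = 39
  -> B = 39
s = B^a = 39^38 mod 43  (bits of 38 = 100110)
  bit 0 = 1: r = r^2 * 39 mod 43 = 1^2 * 39 = 1*39 = 39
  bit 1 = 0: r = r^2 mod 43 = 39^2 = 16
  bit 2 = 0: r = r^2 mod 43 = 16^2 = 41
  bit 3 = 1: r = r^2 * 39 mod 43 = 41^2 * 39 = 4*39 = 27
  bit 4 = 1: r = r^2 * 39 mod 43 = 27^2 * 39 = 41*39 = 8
  bit 5 = 0: r = r^2 mod 43 = 8^2 = 21
  -> s = B^a = 21

Answer: 17 39 21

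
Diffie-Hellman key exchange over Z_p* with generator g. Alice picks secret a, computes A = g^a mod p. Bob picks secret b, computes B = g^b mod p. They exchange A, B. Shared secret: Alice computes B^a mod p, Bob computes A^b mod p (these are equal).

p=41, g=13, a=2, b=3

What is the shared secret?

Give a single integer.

A = 13^2 mod 41  (bits of 2 = 10)
  bit 0 = 1: r = r^2 * 13 mod 41 = 1^2 * 13 = 1*13 = 13
  bit 1 = 0: r = r^2 mod 41 = 13^2 = 5
  -> A = 5
B = 13^3 mod 41  (bits of 3 = 11)
  bit 0 = 1: r = r^2 * 13 mod 41 = 1^2 * 13 = 1*13 = 13
  bit 1 = 1: r = r^2 * 13 mod 41 = 13^2 * 13 = 5*13 = 24
  -> B = 24
s = B^a = 24^2 mod 41  (bits of 2 = 10)
  bit 0 = 1: r = r^2 * 24 mod 41 = 1^2 * 24 = 1*24 = 24
  bit 1 = 0: r = r^2 mod 41 = 24^2 = 2
  -> s = B^a = 2

Answer: 2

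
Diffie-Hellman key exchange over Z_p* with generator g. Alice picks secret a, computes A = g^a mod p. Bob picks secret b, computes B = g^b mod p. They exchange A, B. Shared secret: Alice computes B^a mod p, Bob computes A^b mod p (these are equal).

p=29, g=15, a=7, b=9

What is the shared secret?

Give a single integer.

A = 15^7 mod 29  (bits of 7 = 111)
  bit 0 = 1: r = r^2 * 15 mod 29 = 1^2 * 15 = 1*15 = 15
  bit 1 = 1: r = r^2 * 15 mod 29 = 15^2 * 15 = 22*15 = 11
  bit 2 = 1: r = r^2 * 15 mod 29 = 11^2 * 15 = 5*15 = 17
  -> A = 17
B = 15^9 mod 29  (bits of 9 = 1001)
  bit 0 = 1: r = r^2 * 15 mod 29 = 1^2 * 15 = 1*15 = 15
  bit 1 = 0: r = r^2 mod 29 = 15^2 = 22
  bit 2 = 0: r = r^2 mod 29 = 22^2 = 20
  bit 3 = 1: r = r^2 * 15 mod 29 = 20^2 * 15 = 23*15 = 26
  -> B = 26
s = B^a = 26^7 mod 29  (bits of 7 = 111)
  bit 0 = 1: r = r^2 * 26 mod 29 = 1^2 * 26 = 1*26 = 26
  bit 1 = 1: r = r^2 * 26 mod 29 = 26^2 * 26 = 9*26 = 2
  bit 2 = 1: r = r^2 * 26 mod 29 = 2^2 * 26 = 4*26 = 17
  -> s = B^a = 17

Answer: 17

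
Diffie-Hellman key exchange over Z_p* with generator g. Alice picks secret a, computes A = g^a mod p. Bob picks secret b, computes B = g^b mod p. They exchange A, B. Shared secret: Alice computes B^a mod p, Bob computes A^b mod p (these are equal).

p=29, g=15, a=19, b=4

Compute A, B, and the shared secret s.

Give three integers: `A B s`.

Answer: 19 20 24

Derivation:
A = 15^19 mod 29  (bits of 19 = 10011)
  bit 0 = 1: r = r^2 * 15 mod 29 = 1^2 * 15 = 1*15 = 15
  bit 1 = 0: r = r^2 mod 29 = 15^2 = 22
  bit 2 = 0: r = r^2 mod 29 = 22^2 = 20
  bit 3 = 1: r = r^2 * 15 mod 29 = 20^2 * 15 = 23*15 = 26
  bit 4 = 1: r = r^2 * 15 mod 29 = 26^2 * 15 = 9*15 = 19
  -> A = 19
B = 15^4 mod 29  (bits of 4 = 100)
  bit 0 = 1: r = r^2 * 15 mod 29 = 1^2 * 15 = 1*15 = 15
  bit 1 = 0: r = r^2 mod 29 = 15^2 = 22
  bit 2 = 0: r = r^2 mod 29 = 22^2 = 20
  -> B = 20
s = B^a = 20^19 mod 29  (bits of 19 = 10011)
  bit 0 = 1: r = r^2 * 20 mod 29 = 1^2 * 20 = 1*20 = 20
  bit 1 = 0: r = r^2 mod 29 = 20^2 = 23
  bit 2 = 0: r = r^2 mod 29 = 23^2 = 7
  bit 3 = 1: r = r^2 * 20 mod 29 = 7^2 * 20 = 20*20 = 23
  bit 4 = 1: r = r^2 * 20 mod 29 = 23^2 * 20 = 7*20 = 24
  -> s = B^a = 24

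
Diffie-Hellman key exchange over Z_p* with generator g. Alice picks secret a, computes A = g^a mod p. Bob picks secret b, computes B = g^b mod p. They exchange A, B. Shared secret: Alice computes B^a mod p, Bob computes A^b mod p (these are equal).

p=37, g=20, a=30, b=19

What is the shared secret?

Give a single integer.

A = 20^30 mod 37  (bits of 30 = 11110)
  bit 0 = 1: r = r^2 * 20 mod 37 = 1^2 * 20 = 1*20 = 20
  bit 1 = 1: r = r^2 * 20 mod 37 = 20^2 * 20 = 30*20 = 8
  bit 2 = 1: r = r^2 * 20 mod 37 = 8^2 * 20 = 27*20 = 22
  bit 3 = 1: r = r^2 * 20 mod 37 = 22^2 * 20 = 3*20 = 23
  bit 4 = 0: r = r^2 mod 37 = 23^2 = 11
  -> A = 11
B = 20^19 mod 37  (bits of 19 = 10011)
  bit 0 = 1: r = r^2 * 20 mod 37 = 1^2 * 20 = 1*20 = 20
  bit 1 = 0: r = r^2 mod 37 = 20^2 = 30
  bit 2 = 0: r = r^2 mod 37 = 30^2 = 12
  bit 3 = 1: r = r^2 * 20 mod 37 = 12^2 * 20 = 33*20 = 31
  bit 4 = 1: r = r^2 * 20 mod 37 = 31^2 * 20 = 36*20 = 17
  -> B = 17
s = B^a = 17^30 mod 37  (bits of 30 = 11110)
  bit 0 = 1: r = r^2 * 17 mod 37 = 1^2 * 17 = 1*17 = 17
  bit 1 = 1: r = r^2 * 17 mod 37 = 17^2 * 17 = 30*17 = 29
  bit 2 = 1: r = r^2 * 17 mod 37 = 29^2 * 17 = 27*17 = 15
  bit 3 = 1: r = r^2 * 17 mod 37 = 15^2 * 17 = 3*17 = 14
  bit 4 = 0: r = r^2 mod 37 = 14^2 = 11
  -> s = B^a = 11

Answer: 11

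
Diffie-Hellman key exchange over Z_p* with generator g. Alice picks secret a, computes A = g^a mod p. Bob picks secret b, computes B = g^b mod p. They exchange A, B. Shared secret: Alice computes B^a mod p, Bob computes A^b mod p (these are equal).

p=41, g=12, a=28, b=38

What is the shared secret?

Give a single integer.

A = 12^28 mod 41  (bits of 28 = 11100)
  bit 0 = 1: r = r^2 * 12 mod 41 = 1^2 * 12 = 1*12 = 12
  bit 1 = 1: r = r^2 * 12 mod 41 = 12^2 * 12 = 21*12 = 6
  bit 2 = 1: r = r^2 * 12 mod 41 = 6^2 * 12 = 36*12 = 22
  bit 3 = 0: r = r^2 mod 41 = 22^2 = 33
  bit 4 = 0: r = r^2 mod 41 = 33^2 = 23
  -> A = 23
B = 12^38 mod 41  (bits of 38 = 100110)
  bit 0 = 1: r = r^2 * 12 mod 41 = 1^2 * 12 = 1*12 = 12
  bit 1 = 0: r = r^2 mod 41 = 12^2 = 21
  bit 2 = 0: r = r^2 mod 41 = 21^2 = 31
  bit 3 = 1: r = r^2 * 12 mod 41 = 31^2 * 12 = 18*12 = 11
  bit 4 = 1: r = r^2 * 12 mod 41 = 11^2 * 12 = 39*12 = 17
  bit 5 = 0: r = r^2 mod 41 = 17^2 = 2
  -> B = 2
s = B^a = 2^28 mod 41  (bits of 28 = 11100)
  bit 0 = 1: r = r^2 * 2 mod 41 = 1^2 * 2 = 1*2 = 2
  bit 1 = 1: r = r^2 * 2 mod 41 = 2^2 * 2 = 4*2 = 8
  bit 2 = 1: r = r^2 * 2 mod 41 = 8^2 * 2 = 23*2 = 5
  bit 3 = 0: r = r^2 mod 41 = 5^2 = 25
  bit 4 = 0: r = r^2 mod 41 = 25^2 = 10
  -> s = B^a = 10

Answer: 10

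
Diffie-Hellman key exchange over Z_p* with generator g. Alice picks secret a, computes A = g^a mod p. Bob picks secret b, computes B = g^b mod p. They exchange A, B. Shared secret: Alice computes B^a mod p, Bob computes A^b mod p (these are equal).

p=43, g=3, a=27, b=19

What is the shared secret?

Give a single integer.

Answer: 32

Derivation:
A = 3^27 mod 43  (bits of 27 = 11011)
  bit 0 = 1: r = r^2 * 3 mod 43 = 1^2 * 3 = 1*3 = 3
  bit 1 = 1: r = r^2 * 3 mod 43 = 3^2 * 3 = 9*3 = 27
  bit 2 = 0: r = r^2 mod 43 = 27^2 = 41
  bit 3 = 1: r = r^2 * 3 mod 43 = 41^2 * 3 = 4*3 = 12
  bit 4 = 1: r = r^2 * 3 mod 43 = 12^2 * 3 = 15*3 = 2
  -> A = 2
B = 3^19 mod 43  (bits of 19 = 10011)
  bit 0 = 1: r = r^2 * 3 mod 43 = 1^2 * 3 = 1*3 = 3
  bit 1 = 0: r = r^2 mod 43 = 3^2 = 9
  bit 2 = 0: r = r^2 mod 43 = 9^2 = 38
  bit 3 = 1: r = r^2 * 3 mod 43 = 38^2 * 3 = 25*3 = 32
  bit 4 = 1: r = r^2 * 3 mod 43 = 32^2 * 3 = 35*3 = 19
  -> B = 19
s = B^a = 19^27 mod 43  (bits of 27 = 11011)
  bit 0 = 1: r = r^2 * 19 mod 43 = 1^2 * 19 = 1*19 = 19
  bit 1 = 1: r = r^2 * 19 mod 43 = 19^2 * 19 = 17*19 = 22
  bit 2 = 0: r = r^2 mod 43 = 22^2 = 11
  bit 3 = 1: r = r^2 * 19 mod 43 = 11^2 * 19 = 35*19 = 20
  bit 4 = 1: r = r^2 * 19 mod 43 = 20^2 * 19 = 13*19 = 32
  -> s = B^a = 32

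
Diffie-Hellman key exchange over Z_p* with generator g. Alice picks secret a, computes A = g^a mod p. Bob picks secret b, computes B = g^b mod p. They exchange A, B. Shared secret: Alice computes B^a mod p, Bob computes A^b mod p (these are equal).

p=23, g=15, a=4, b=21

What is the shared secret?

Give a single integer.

Answer: 12

Derivation:
A = 15^4 mod 23  (bits of 4 = 100)
  bit 0 = 1: r = r^2 * 15 mod 23 = 1^2 * 15 = 1*15 = 15
  bit 1 = 0: r = r^2 mod 23 = 15^2 = 18
  bit 2 = 0: r = r^2 mod 23 = 18^2 = 2
  -> A = 2
B = 15^21 mod 23  (bits of 21 = 10101)
  bit 0 = 1: r = r^2 * 15 mod 23 = 1^2 * 15 = 1*15 = 15
  bit 1 = 0: r = r^2 mod 23 = 15^2 = 18
  bit 2 = 1: r = r^2 * 15 mod 23 = 18^2 * 15 = 2*15 = 7
  bit 3 = 0: r = r^2 mod 23 = 7^2 = 3
  bit 4 = 1: r = r^2 * 15 mod 23 = 3^2 * 15 = 9*15 = 20
  -> B = 20
s = B^a = 20^4 mod 23  (bits of 4 = 100)
  bit 0 = 1: r = r^2 * 20 mod 23 = 1^2 * 20 = 1*20 = 20
  bit 1 = 0: r = r^2 mod 23 = 20^2 = 9
  bit 2 = 0: r = r^2 mod 23 = 9^2 = 12
  -> s = B^a = 12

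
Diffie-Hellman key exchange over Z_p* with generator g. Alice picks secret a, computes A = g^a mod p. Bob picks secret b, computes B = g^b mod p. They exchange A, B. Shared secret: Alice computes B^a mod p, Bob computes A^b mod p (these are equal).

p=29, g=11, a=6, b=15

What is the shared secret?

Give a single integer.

Answer: 9

Derivation:
A = 11^6 mod 29  (bits of 6 = 110)
  bit 0 = 1: r = r^2 * 11 mod 29 = 1^2 * 11 = 1*11 = 11
  bit 1 = 1: r = r^2 * 11 mod 29 = 11^2 * 11 = 5*11 = 26
  bit 2 = 0: r = r^2 mod 29 = 26^2 = 9
  -> A = 9
B = 11^15 mod 29  (bits of 15 = 1111)
  bit 0 = 1: r = r^2 * 11 mod 29 = 1^2 * 11 = 1*11 = 11
  bit 1 = 1: r = r^2 * 11 mod 29 = 11^2 * 11 = 5*11 = 26
  bit 2 = 1: r = r^2 * 11 mod 29 = 26^2 * 11 = 9*11 = 12
  bit 3 = 1: r = r^2 * 11 mod 29 = 12^2 * 11 = 28*11 = 18
  -> B = 18
s = B^a = 18^6 mod 29  (bits of 6 = 110)
  bit 0 = 1: r = r^2 * 18 mod 29 = 1^2 * 18 = 1*18 = 18
  bit 1 = 1: r = r^2 * 18 mod 29 = 18^2 * 18 = 5*18 = 3
  bit 2 = 0: r = r^2 mod 29 = 3^2 = 9
  -> s = B^a = 9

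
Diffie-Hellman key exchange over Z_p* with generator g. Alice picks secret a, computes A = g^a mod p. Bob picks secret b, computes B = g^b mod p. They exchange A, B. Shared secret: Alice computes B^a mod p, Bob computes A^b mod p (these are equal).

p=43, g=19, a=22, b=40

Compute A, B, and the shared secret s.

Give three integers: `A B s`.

A = 19^22 mod 43  (bits of 22 = 10110)
  bit 0 = 1: r = r^2 * 19 mod 43 = 1^2 * 19 = 1*19 = 19
  bit 1 = 0: r = r^2 mod 43 = 19^2 = 17
  bit 2 = 1: r = r^2 * 19 mod 43 = 17^2 * 19 = 31*19 = 30
  bit 3 = 1: r = r^2 * 19 mod 43 = 30^2 * 19 = 40*19 = 29
  bit 4 = 0: r = r^2 mod 43 = 29^2 = 24
  -> A = 24
B = 19^40 mod 43  (bits of 40 = 101000)
  bit 0 = 1: r = r^2 * 19 mod 43 = 1^2 * 19 = 1*19 = 19
  bit 1 = 0: r = r^2 mod 43 = 19^2 = 17
  bit 2 = 1: r = r^2 * 19 mod 43 = 17^2 * 19 = 31*19 = 30
  bit 3 = 0: r = r^2 mod 43 = 30^2 = 40
  bit 4 = 0: r = r^2 mod 43 = 40^2 = 9
  bit 5 = 0: r = r^2 mod 43 = 9^2 = 38
  -> B = 38
s = B^a = 38^22 mod 43  (bits of 22 = 10110)
  bit 0 = 1: r = r^2 * 38 mod 43 = 1^2 * 38 = 1*38 = 38
  bit 1 = 0: r = r^2 mod 43 = 38^2 = 25
  bit 2 = 1: r = r^2 * 38 mod 43 = 25^2 * 38 = 23*38 = 14
  bit 3 = 1: r = r^2 * 38 mod 43 = 14^2 * 38 = 24*38 = 9
  bit 4 = 0: r = r^2 mod 43 = 9^2 = 38
  -> s = B^a = 38

Answer: 24 38 38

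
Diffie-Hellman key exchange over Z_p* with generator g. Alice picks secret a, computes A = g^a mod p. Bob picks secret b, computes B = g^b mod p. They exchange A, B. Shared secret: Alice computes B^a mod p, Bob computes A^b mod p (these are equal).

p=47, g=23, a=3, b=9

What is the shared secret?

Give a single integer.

Answer: 44

Derivation:
A = 23^3 mod 47  (bits of 3 = 11)
  bit 0 = 1: r = r^2 * 23 mod 47 = 1^2 * 23 = 1*23 = 23
  bit 1 = 1: r = r^2 * 23 mod 47 = 23^2 * 23 = 12*23 = 41
  -> A = 41
B = 23^9 mod 47  (bits of 9 = 1001)
  bit 0 = 1: r = r^2 * 23 mod 47 = 1^2 * 23 = 1*23 = 23
  bit 1 = 0: r = r^2 mod 47 = 23^2 = 12
  bit 2 = 0: r = r^2 mod 47 = 12^2 = 3
  bit 3 = 1: r = r^2 * 23 mod 47 = 3^2 * 23 = 9*23 = 19
  -> B = 19
s = B^a = 19^3 mod 47  (bits of 3 = 11)
  bit 0 = 1: r = r^2 * 19 mod 47 = 1^2 * 19 = 1*19 = 19
  bit 1 = 1: r = r^2 * 19 mod 47 = 19^2 * 19 = 32*19 = 44
  -> s = B^a = 44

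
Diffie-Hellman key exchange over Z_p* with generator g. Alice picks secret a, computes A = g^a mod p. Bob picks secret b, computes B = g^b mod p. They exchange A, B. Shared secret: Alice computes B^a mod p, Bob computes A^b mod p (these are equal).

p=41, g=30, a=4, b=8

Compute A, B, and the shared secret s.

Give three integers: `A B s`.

A = 30^4 mod 41  (bits of 4 = 100)
  bit 0 = 1: r = r^2 * 30 mod 41 = 1^2 * 30 = 1*30 = 30
  bit 1 = 0: r = r^2 mod 41 = 30^2 = 39
  bit 2 = 0: r = r^2 mod 41 = 39^2 = 4
  -> A = 4
B = 30^8 mod 41  (bits of 8 = 1000)
  bit 0 = 1: r = r^2 * 30 mod 41 = 1^2 * 30 = 1*30 = 30
  bit 1 = 0: r = r^2 mod 41 = 30^2 = 39
  bit 2 = 0: r = r^2 mod 41 = 39^2 = 4
  bit 3 = 0: r = r^2 mod 41 = 4^2 = 16
  -> B = 16
s = B^a = 16^4 mod 41  (bits of 4 = 100)
  bit 0 = 1: r = r^2 * 16 mod 41 = 1^2 * 16 = 1*16 = 16
  bit 1 = 0: r = r^2 mod 41 = 16^2 = 10
  bit 2 = 0: r = r^2 mod 41 = 10^2 = 18
  -> s = B^a = 18

Answer: 4 16 18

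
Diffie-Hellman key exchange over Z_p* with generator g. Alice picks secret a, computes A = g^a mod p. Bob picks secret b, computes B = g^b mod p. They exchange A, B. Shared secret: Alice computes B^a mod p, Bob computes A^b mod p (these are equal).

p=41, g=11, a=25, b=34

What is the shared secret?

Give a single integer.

Answer: 9

Derivation:
A = 11^25 mod 41  (bits of 25 = 11001)
  bit 0 = 1: r = r^2 * 11 mod 41 = 1^2 * 11 = 1*11 = 11
  bit 1 = 1: r = r^2 * 11 mod 41 = 11^2 * 11 = 39*11 = 19
  bit 2 = 0: r = r^2 mod 41 = 19^2 = 33
  bit 3 = 0: r = r^2 mod 41 = 33^2 = 23
  bit 4 = 1: r = r^2 * 11 mod 41 = 23^2 * 11 = 37*11 = 38
  -> A = 38
B = 11^34 mod 41  (bits of 34 = 100010)
  bit 0 = 1: r = r^2 * 11 mod 41 = 1^2 * 11 = 1*11 = 11
  bit 1 = 0: r = r^2 mod 41 = 11^2 = 39
  bit 2 = 0: r = r^2 mod 41 = 39^2 = 4
  bit 3 = 0: r = r^2 mod 41 = 4^2 = 16
  bit 4 = 1: r = r^2 * 11 mod 41 = 16^2 * 11 = 10*11 = 28
  bit 5 = 0: r = r^2 mod 41 = 28^2 = 5
  -> B = 5
s = B^a = 5^25 mod 41  (bits of 25 = 11001)
  bit 0 = 1: r = r^2 * 5 mod 41 = 1^2 * 5 = 1*5 = 5
  bit 1 = 1: r = r^2 * 5 mod 41 = 5^2 * 5 = 25*5 = 2
  bit 2 = 0: r = r^2 mod 41 = 2^2 = 4
  bit 3 = 0: r = r^2 mod 41 = 4^2 = 16
  bit 4 = 1: r = r^2 * 5 mod 41 = 16^2 * 5 = 10*5 = 9
  -> s = B^a = 9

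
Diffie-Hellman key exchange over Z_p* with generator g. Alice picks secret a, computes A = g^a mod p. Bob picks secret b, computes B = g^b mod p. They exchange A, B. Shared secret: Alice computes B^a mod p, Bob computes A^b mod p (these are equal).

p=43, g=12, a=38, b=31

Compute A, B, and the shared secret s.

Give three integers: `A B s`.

A = 12^38 mod 43  (bits of 38 = 100110)
  bit 0 = 1: r = r^2 * 12 mod 43 = 1^2 * 12 = 1*12 = 12
  bit 1 = 0: r = r^2 mod 43 = 12^2 = 15
  bit 2 = 0: r = r^2 mod 43 = 15^2 = 10
  bit 3 = 1: r = r^2 * 12 mod 43 = 10^2 * 12 = 14*12 = 39
  bit 4 = 1: r = r^2 * 12 mod 43 = 39^2 * 12 = 16*12 = 20
  bit 5 = 0: r = r^2 mod 43 = 20^2 = 13
  -> A = 13
B = 12^31 mod 43  (bits of 31 = 11111)
  bit 0 = 1: r = r^2 * 12 mod 43 = 1^2 * 12 = 1*12 = 12
  bit 1 = 1: r = r^2 * 12 mod 43 = 12^2 * 12 = 15*12 = 8
  bit 2 = 1: r = r^2 * 12 mod 43 = 8^2 * 12 = 21*12 = 37
  bit 3 = 1: r = r^2 * 12 mod 43 = 37^2 * 12 = 36*12 = 2
  bit 4 = 1: r = r^2 * 12 mod 43 = 2^2 * 12 = 4*12 = 5
  -> B = 5
s = B^a = 5^38 mod 43  (bits of 38 = 100110)
  bit 0 = 1: r = r^2 * 5 mod 43 = 1^2 * 5 = 1*5 = 5
  bit 1 = 0: r = r^2 mod 43 = 5^2 = 25
  bit 2 = 0: r = r^2 mod 43 = 25^2 = 23
  bit 3 = 1: r = r^2 * 5 mod 43 = 23^2 * 5 = 13*5 = 22
  bit 4 = 1: r = r^2 * 5 mod 43 = 22^2 * 5 = 11*5 = 12
  bit 5 = 0: r = r^2 mod 43 = 12^2 = 15
  -> s = B^a = 15

Answer: 13 5 15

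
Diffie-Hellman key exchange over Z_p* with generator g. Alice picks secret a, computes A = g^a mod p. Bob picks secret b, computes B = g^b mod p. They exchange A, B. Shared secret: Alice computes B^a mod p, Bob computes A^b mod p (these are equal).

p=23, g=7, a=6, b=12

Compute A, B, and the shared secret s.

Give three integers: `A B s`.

Answer: 4 16 4

Derivation:
A = 7^6 mod 23  (bits of 6 = 110)
  bit 0 = 1: r = r^2 * 7 mod 23 = 1^2 * 7 = 1*7 = 7
  bit 1 = 1: r = r^2 * 7 mod 23 = 7^2 * 7 = 3*7 = 21
  bit 2 = 0: r = r^2 mod 23 = 21^2 = 4
  -> A = 4
B = 7^12 mod 23  (bits of 12 = 1100)
  bit 0 = 1: r = r^2 * 7 mod 23 = 1^2 * 7 = 1*7 = 7
  bit 1 = 1: r = r^2 * 7 mod 23 = 7^2 * 7 = 3*7 = 21
  bit 2 = 0: r = r^2 mod 23 = 21^2 = 4
  bit 3 = 0: r = r^2 mod 23 = 4^2 = 16
  -> B = 16
s = B^a = 16^6 mod 23  (bits of 6 = 110)
  bit 0 = 1: r = r^2 * 16 mod 23 = 1^2 * 16 = 1*16 = 16
  bit 1 = 1: r = r^2 * 16 mod 23 = 16^2 * 16 = 3*16 = 2
  bit 2 = 0: r = r^2 mod 23 = 2^2 = 4
  -> s = B^a = 4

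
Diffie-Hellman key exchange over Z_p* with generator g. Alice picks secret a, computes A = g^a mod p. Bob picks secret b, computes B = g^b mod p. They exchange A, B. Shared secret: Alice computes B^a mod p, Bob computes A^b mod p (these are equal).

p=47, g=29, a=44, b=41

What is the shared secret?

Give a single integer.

A = 29^44 mod 47  (bits of 44 = 101100)
  bit 0 = 1: r = r^2 * 29 mod 47 = 1^2 * 29 = 1*29 = 29
  bit 1 = 0: r = r^2 mod 47 = 29^2 = 42
  bit 2 = 1: r = r^2 * 29 mod 47 = 42^2 * 29 = 25*29 = 20
  bit 3 = 1: r = r^2 * 29 mod 47 = 20^2 * 29 = 24*29 = 38
  bit 4 = 0: r = r^2 mod 47 = 38^2 = 34
  bit 5 = 0: r = r^2 mod 47 = 34^2 = 28
  -> A = 28
B = 29^41 mod 47  (bits of 41 = 101001)
  bit 0 = 1: r = r^2 * 29 mod 47 = 1^2 * 29 = 1*29 = 29
  bit 1 = 0: r = r^2 mod 47 = 29^2 = 42
  bit 2 = 1: r = r^2 * 29 mod 47 = 42^2 * 29 = 25*29 = 20
  bit 3 = 0: r = r^2 mod 47 = 20^2 = 24
  bit 4 = 0: r = r^2 mod 47 = 24^2 = 12
  bit 5 = 1: r = r^2 * 29 mod 47 = 12^2 * 29 = 3*29 = 40
  -> B = 40
s = B^a = 40^44 mod 47  (bits of 44 = 101100)
  bit 0 = 1: r = r^2 * 40 mod 47 = 1^2 * 40 = 1*40 = 40
  bit 1 = 0: r = r^2 mod 47 = 40^2 = 2
  bit 2 = 1: r = r^2 * 40 mod 47 = 2^2 * 40 = 4*40 = 19
  bit 3 = 1: r = r^2 * 40 mod 47 = 19^2 * 40 = 32*40 = 11
  bit 4 = 0: r = r^2 mod 47 = 11^2 = 27
  bit 5 = 0: r = r^2 mod 47 = 27^2 = 24
  -> s = B^a = 24

Answer: 24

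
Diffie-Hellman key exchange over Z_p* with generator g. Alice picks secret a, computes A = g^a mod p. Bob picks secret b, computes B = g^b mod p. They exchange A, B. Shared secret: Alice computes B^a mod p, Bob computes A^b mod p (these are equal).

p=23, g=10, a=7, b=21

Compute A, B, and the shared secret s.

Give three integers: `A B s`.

A = 10^7 mod 23  (bits of 7 = 111)
  bit 0 = 1: r = r^2 * 10 mod 23 = 1^2 * 10 = 1*10 = 10
  bit 1 = 1: r = r^2 * 10 mod 23 = 10^2 * 10 = 8*10 = 11
  bit 2 = 1: r = r^2 * 10 mod 23 = 11^2 * 10 = 6*10 = 14
  -> A = 14
B = 10^21 mod 23  (bits of 21 = 10101)
  bit 0 = 1: r = r^2 * 10 mod 23 = 1^2 * 10 = 1*10 = 10
  bit 1 = 0: r = r^2 mod 23 = 10^2 = 8
  bit 2 = 1: r = r^2 * 10 mod 23 = 8^2 * 10 = 18*10 = 19
  bit 3 = 0: r = r^2 mod 23 = 19^2 = 16
  bit 4 = 1: r = r^2 * 10 mod 23 = 16^2 * 10 = 3*10 = 7
  -> B = 7
s = B^a = 7^7 mod 23  (bits of 7 = 111)
  bit 0 = 1: r = r^2 * 7 mod 23 = 1^2 * 7 = 1*7 = 7
  bit 1 = 1: r = r^2 * 7 mod 23 = 7^2 * 7 = 3*7 = 21
  bit 2 = 1: r = r^2 * 7 mod 23 = 21^2 * 7 = 4*7 = 5
  -> s = B^a = 5

Answer: 14 7 5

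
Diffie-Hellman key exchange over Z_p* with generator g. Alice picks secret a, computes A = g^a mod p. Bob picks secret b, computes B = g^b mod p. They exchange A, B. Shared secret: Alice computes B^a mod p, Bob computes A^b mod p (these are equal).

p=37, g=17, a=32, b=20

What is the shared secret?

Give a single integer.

A = 17^32 mod 37  (bits of 32 = 100000)
  bit 0 = 1: r = r^2 * 17 mod 37 = 1^2 * 17 = 1*17 = 17
  bit 1 = 0: r = r^2 mod 37 = 17^2 = 30
  bit 2 = 0: r = r^2 mod 37 = 30^2 = 12
  bit 3 = 0: r = r^2 mod 37 = 12^2 = 33
  bit 4 = 0: r = r^2 mod 37 = 33^2 = 16
  bit 5 = 0: r = r^2 mod 37 = 16^2 = 34
  -> A = 34
B = 17^20 mod 37  (bits of 20 = 10100)
  bit 0 = 1: r = r^2 * 17 mod 37 = 1^2 * 17 = 1*17 = 17
  bit 1 = 0: r = r^2 mod 37 = 17^2 = 30
  bit 2 = 1: r = r^2 * 17 mod 37 = 30^2 * 17 = 12*17 = 19
  bit 3 = 0: r = r^2 mod 37 = 19^2 = 28
  bit 4 = 0: r = r^2 mod 37 = 28^2 = 7
  -> B = 7
s = B^a = 7^32 mod 37  (bits of 32 = 100000)
  bit 0 = 1: r = r^2 * 7 mod 37 = 1^2 * 7 = 1*7 = 7
  bit 1 = 0: r = r^2 mod 37 = 7^2 = 12
  bit 2 = 0: r = r^2 mod 37 = 12^2 = 33
  bit 3 = 0: r = r^2 mod 37 = 33^2 = 16
  bit 4 = 0: r = r^2 mod 37 = 16^2 = 34
  bit 5 = 0: r = r^2 mod 37 = 34^2 = 9
  -> s = B^a = 9

Answer: 9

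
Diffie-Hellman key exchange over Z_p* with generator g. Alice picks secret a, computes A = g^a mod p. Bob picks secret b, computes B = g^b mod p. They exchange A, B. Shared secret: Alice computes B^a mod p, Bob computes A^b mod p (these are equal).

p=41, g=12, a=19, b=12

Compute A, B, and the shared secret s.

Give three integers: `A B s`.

Answer: 17 25 23

Derivation:
A = 12^19 mod 41  (bits of 19 = 10011)
  bit 0 = 1: r = r^2 * 12 mod 41 = 1^2 * 12 = 1*12 = 12
  bit 1 = 0: r = r^2 mod 41 = 12^2 = 21
  bit 2 = 0: r = r^2 mod 41 = 21^2 = 31
  bit 3 = 1: r = r^2 * 12 mod 41 = 31^2 * 12 = 18*12 = 11
  bit 4 = 1: r = r^2 * 12 mod 41 = 11^2 * 12 = 39*12 = 17
  -> A = 17
B = 12^12 mod 41  (bits of 12 = 1100)
  bit 0 = 1: r = r^2 * 12 mod 41 = 1^2 * 12 = 1*12 = 12
  bit 1 = 1: r = r^2 * 12 mod 41 = 12^2 * 12 = 21*12 = 6
  bit 2 = 0: r = r^2 mod 41 = 6^2 = 36
  bit 3 = 0: r = r^2 mod 41 = 36^2 = 25
  -> B = 25
s = B^a = 25^19 mod 41  (bits of 19 = 10011)
  bit 0 = 1: r = r^2 * 25 mod 41 = 1^2 * 25 = 1*25 = 25
  bit 1 = 0: r = r^2 mod 41 = 25^2 = 10
  bit 2 = 0: r = r^2 mod 41 = 10^2 = 18
  bit 3 = 1: r = r^2 * 25 mod 41 = 18^2 * 25 = 37*25 = 23
  bit 4 = 1: r = r^2 * 25 mod 41 = 23^2 * 25 = 37*25 = 23
  -> s = B^a = 23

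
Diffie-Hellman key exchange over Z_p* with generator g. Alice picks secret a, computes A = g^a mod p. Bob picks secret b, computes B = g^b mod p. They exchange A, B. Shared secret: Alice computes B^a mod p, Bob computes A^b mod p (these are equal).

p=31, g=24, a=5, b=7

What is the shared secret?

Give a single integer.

A = 24^5 mod 31  (bits of 5 = 101)
  bit 0 = 1: r = r^2 * 24 mod 31 = 1^2 * 24 = 1*24 = 24
  bit 1 = 0: r = r^2 mod 31 = 24^2 = 18
  bit 2 = 1: r = r^2 * 24 mod 31 = 18^2 * 24 = 14*24 = 26
  -> A = 26
B = 24^7 mod 31  (bits of 7 = 111)
  bit 0 = 1: r = r^2 * 24 mod 31 = 1^2 * 24 = 1*24 = 24
  bit 1 = 1: r = r^2 * 24 mod 31 = 24^2 * 24 = 18*24 = 29
  bit 2 = 1: r = r^2 * 24 mod 31 = 29^2 * 24 = 4*24 = 3
  -> B = 3
s = B^a = 3^5 mod 31  (bits of 5 = 101)
  bit 0 = 1: r = r^2 * 3 mod 31 = 1^2 * 3 = 1*3 = 3
  bit 1 = 0: r = r^2 mod 31 = 3^2 = 9
  bit 2 = 1: r = r^2 * 3 mod 31 = 9^2 * 3 = 19*3 = 26
  -> s = B^a = 26

Answer: 26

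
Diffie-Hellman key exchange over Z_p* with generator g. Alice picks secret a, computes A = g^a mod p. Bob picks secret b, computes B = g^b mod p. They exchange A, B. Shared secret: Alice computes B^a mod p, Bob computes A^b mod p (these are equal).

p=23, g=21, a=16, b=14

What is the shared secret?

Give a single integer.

Answer: 16

Derivation:
A = 21^16 mod 23  (bits of 16 = 10000)
  bit 0 = 1: r = r^2 * 21 mod 23 = 1^2 * 21 = 1*21 = 21
  bit 1 = 0: r = r^2 mod 23 = 21^2 = 4
  bit 2 = 0: r = r^2 mod 23 = 4^2 = 16
  bit 3 = 0: r = r^2 mod 23 = 16^2 = 3
  bit 4 = 0: r = r^2 mod 23 = 3^2 = 9
  -> A = 9
B = 21^14 mod 23  (bits of 14 = 1110)
  bit 0 = 1: r = r^2 * 21 mod 23 = 1^2 * 21 = 1*21 = 21
  bit 1 = 1: r = r^2 * 21 mod 23 = 21^2 * 21 = 4*21 = 15
  bit 2 = 1: r = r^2 * 21 mod 23 = 15^2 * 21 = 18*21 = 10
  bit 3 = 0: r = r^2 mod 23 = 10^2 = 8
  -> B = 8
s = B^a = 8^16 mod 23  (bits of 16 = 10000)
  bit 0 = 1: r = r^2 * 8 mod 23 = 1^2 * 8 = 1*8 = 8
  bit 1 = 0: r = r^2 mod 23 = 8^2 = 18
  bit 2 = 0: r = r^2 mod 23 = 18^2 = 2
  bit 3 = 0: r = r^2 mod 23 = 2^2 = 4
  bit 4 = 0: r = r^2 mod 23 = 4^2 = 16
  -> s = B^a = 16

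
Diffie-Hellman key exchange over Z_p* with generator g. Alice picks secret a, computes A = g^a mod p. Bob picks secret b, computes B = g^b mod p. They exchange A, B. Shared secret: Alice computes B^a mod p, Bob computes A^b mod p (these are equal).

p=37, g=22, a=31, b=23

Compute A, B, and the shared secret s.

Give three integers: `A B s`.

Answer: 20 24 19

Derivation:
A = 22^31 mod 37  (bits of 31 = 11111)
  bit 0 = 1: r = r^2 * 22 mod 37 = 1^2 * 22 = 1*22 = 22
  bit 1 = 1: r = r^2 * 22 mod 37 = 22^2 * 22 = 3*22 = 29
  bit 2 = 1: r = r^2 * 22 mod 37 = 29^2 * 22 = 27*22 = 2
  bit 3 = 1: r = r^2 * 22 mod 37 = 2^2 * 22 = 4*22 = 14
  bit 4 = 1: r = r^2 * 22 mod 37 = 14^2 * 22 = 11*22 = 20
  -> A = 20
B = 22^23 mod 37  (bits of 23 = 10111)
  bit 0 = 1: r = r^2 * 22 mod 37 = 1^2 * 22 = 1*22 = 22
  bit 1 = 0: r = r^2 mod 37 = 22^2 = 3
  bit 2 = 1: r = r^2 * 22 mod 37 = 3^2 * 22 = 9*22 = 13
  bit 3 = 1: r = r^2 * 22 mod 37 = 13^2 * 22 = 21*22 = 18
  bit 4 = 1: r = r^2 * 22 mod 37 = 18^2 * 22 = 28*22 = 24
  -> B = 24
s = B^a = 24^31 mod 37  (bits of 31 = 11111)
  bit 0 = 1: r = r^2 * 24 mod 37 = 1^2 * 24 = 1*24 = 24
  bit 1 = 1: r = r^2 * 24 mod 37 = 24^2 * 24 = 21*24 = 23
  bit 2 = 1: r = r^2 * 24 mod 37 = 23^2 * 24 = 11*24 = 5
  bit 3 = 1: r = r^2 * 24 mod 37 = 5^2 * 24 = 25*24 = 8
  bit 4 = 1: r = r^2 * 24 mod 37 = 8^2 * 24 = 27*24 = 19
  -> s = B^a = 19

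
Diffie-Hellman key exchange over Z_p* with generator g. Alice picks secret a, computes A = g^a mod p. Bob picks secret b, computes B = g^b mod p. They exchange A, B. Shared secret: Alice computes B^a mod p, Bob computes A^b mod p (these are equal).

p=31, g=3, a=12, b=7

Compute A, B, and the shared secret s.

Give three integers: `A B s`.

A = 3^12 mod 31  (bits of 12 = 1100)
  bit 0 = 1: r = r^2 * 3 mod 31 = 1^2 * 3 = 1*3 = 3
  bit 1 = 1: r = r^2 * 3 mod 31 = 3^2 * 3 = 9*3 = 27
  bit 2 = 0: r = r^2 mod 31 = 27^2 = 16
  bit 3 = 0: r = r^2 mod 31 = 16^2 = 8
  -> A = 8
B = 3^7 mod 31  (bits of 7 = 111)
  bit 0 = 1: r = r^2 * 3 mod 31 = 1^2 * 3 = 1*3 = 3
  bit 1 = 1: r = r^2 * 3 mod 31 = 3^2 * 3 = 9*3 = 27
  bit 2 = 1: r = r^2 * 3 mod 31 = 27^2 * 3 = 16*3 = 17
  -> B = 17
s = B^a = 17^12 mod 31  (bits of 12 = 1100)
  bit 0 = 1: r = r^2 * 17 mod 31 = 1^2 * 17 = 1*17 = 17
  bit 1 = 1: r = r^2 * 17 mod 31 = 17^2 * 17 = 10*17 = 15
  bit 2 = 0: r = r^2 mod 31 = 15^2 = 8
  bit 3 = 0: r = r^2 mod 31 = 8^2 = 2
  -> s = B^a = 2

Answer: 8 17 2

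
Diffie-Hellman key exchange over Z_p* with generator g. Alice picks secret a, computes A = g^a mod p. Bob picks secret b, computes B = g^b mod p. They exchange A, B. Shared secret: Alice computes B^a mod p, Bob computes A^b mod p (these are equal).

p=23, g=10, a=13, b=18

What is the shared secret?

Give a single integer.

A = 10^13 mod 23  (bits of 13 = 1101)
  bit 0 = 1: r = r^2 * 10 mod 23 = 1^2 * 10 = 1*10 = 10
  bit 1 = 1: r = r^2 * 10 mod 23 = 10^2 * 10 = 8*10 = 11
  bit 2 = 0: r = r^2 mod 23 = 11^2 = 6
  bit 3 = 1: r = r^2 * 10 mod 23 = 6^2 * 10 = 13*10 = 15
  -> A = 15
B = 10^18 mod 23  (bits of 18 = 10010)
  bit 0 = 1: r = r^2 * 10 mod 23 = 1^2 * 10 = 1*10 = 10
  bit 1 = 0: r = r^2 mod 23 = 10^2 = 8
  bit 2 = 0: r = r^2 mod 23 = 8^2 = 18
  bit 3 = 1: r = r^2 * 10 mod 23 = 18^2 * 10 = 2*10 = 20
  bit 4 = 0: r = r^2 mod 23 = 20^2 = 9
  -> B = 9
s = B^a = 9^13 mod 23  (bits of 13 = 1101)
  bit 0 = 1: r = r^2 * 9 mod 23 = 1^2 * 9 = 1*9 = 9
  bit 1 = 1: r = r^2 * 9 mod 23 = 9^2 * 9 = 12*9 = 16
  bit 2 = 0: r = r^2 mod 23 = 16^2 = 3
  bit 3 = 1: r = r^2 * 9 mod 23 = 3^2 * 9 = 9*9 = 12
  -> s = B^a = 12

Answer: 12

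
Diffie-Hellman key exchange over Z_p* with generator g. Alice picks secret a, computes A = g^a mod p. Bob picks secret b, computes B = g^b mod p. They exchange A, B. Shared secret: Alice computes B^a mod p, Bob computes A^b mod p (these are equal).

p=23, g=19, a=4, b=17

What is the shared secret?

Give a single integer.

A = 19^4 mod 23  (bits of 4 = 100)
  bit 0 = 1: r = r^2 * 19 mod 23 = 1^2 * 19 = 1*19 = 19
  bit 1 = 0: r = r^2 mod 23 = 19^2 = 16
  bit 2 = 0: r = r^2 mod 23 = 16^2 = 3
  -> A = 3
B = 19^17 mod 23  (bits of 17 = 10001)
  bit 0 = 1: r = r^2 * 19 mod 23 = 1^2 * 19 = 1*19 = 19
  bit 1 = 0: r = r^2 mod 23 = 19^2 = 16
  bit 2 = 0: r = r^2 mod 23 = 16^2 = 3
  bit 3 = 0: r = r^2 mod 23 = 3^2 = 9
  bit 4 = 1: r = r^2 * 19 mod 23 = 9^2 * 19 = 12*19 = 21
  -> B = 21
s = B^a = 21^4 mod 23  (bits of 4 = 100)
  bit 0 = 1: r = r^2 * 21 mod 23 = 1^2 * 21 = 1*21 = 21
  bit 1 = 0: r = r^2 mod 23 = 21^2 = 4
  bit 2 = 0: r = r^2 mod 23 = 4^2 = 16
  -> s = B^a = 16

Answer: 16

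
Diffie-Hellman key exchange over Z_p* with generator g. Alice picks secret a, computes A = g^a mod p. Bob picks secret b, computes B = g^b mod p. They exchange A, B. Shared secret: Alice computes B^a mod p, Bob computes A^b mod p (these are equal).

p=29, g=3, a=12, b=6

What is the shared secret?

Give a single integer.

A = 3^12 mod 29  (bits of 12 = 1100)
  bit 0 = 1: r = r^2 * 3 mod 29 = 1^2 * 3 = 1*3 = 3
  bit 1 = 1: r = r^2 * 3 mod 29 = 3^2 * 3 = 9*3 = 27
  bit 2 = 0: r = r^2 mod 29 = 27^2 = 4
  bit 3 = 0: r = r^2 mod 29 = 4^2 = 16
  -> A = 16
B = 3^6 mod 29  (bits of 6 = 110)
  bit 0 = 1: r = r^2 * 3 mod 29 = 1^2 * 3 = 1*3 = 3
  bit 1 = 1: r = r^2 * 3 mod 29 = 3^2 * 3 = 9*3 = 27
  bit 2 = 0: r = r^2 mod 29 = 27^2 = 4
  -> B = 4
s = B^a = 4^12 mod 29  (bits of 12 = 1100)
  bit 0 = 1: r = r^2 * 4 mod 29 = 1^2 * 4 = 1*4 = 4
  bit 1 = 1: r = r^2 * 4 mod 29 = 4^2 * 4 = 16*4 = 6
  bit 2 = 0: r = r^2 mod 29 = 6^2 = 7
  bit 3 = 0: r = r^2 mod 29 = 7^2 = 20
  -> s = B^a = 20

Answer: 20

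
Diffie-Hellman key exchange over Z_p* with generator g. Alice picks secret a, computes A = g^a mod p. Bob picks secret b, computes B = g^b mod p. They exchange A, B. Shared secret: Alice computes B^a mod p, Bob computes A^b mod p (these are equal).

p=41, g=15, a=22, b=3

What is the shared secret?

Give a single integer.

A = 15^22 mod 41  (bits of 22 = 10110)
  bit 0 = 1: r = r^2 * 15 mod 41 = 1^2 * 15 = 1*15 = 15
  bit 1 = 0: r = r^2 mod 41 = 15^2 = 20
  bit 2 = 1: r = r^2 * 15 mod 41 = 20^2 * 15 = 31*15 = 14
  bit 3 = 1: r = r^2 * 15 mod 41 = 14^2 * 15 = 32*15 = 29
  bit 4 = 0: r = r^2 mod 41 = 29^2 = 21
  -> A = 21
B = 15^3 mod 41  (bits of 3 = 11)
  bit 0 = 1: r = r^2 * 15 mod 41 = 1^2 * 15 = 1*15 = 15
  bit 1 = 1: r = r^2 * 15 mod 41 = 15^2 * 15 = 20*15 = 13
  -> B = 13
s = B^a = 13^22 mod 41  (bits of 22 = 10110)
  bit 0 = 1: r = r^2 * 13 mod 41 = 1^2 * 13 = 1*13 = 13
  bit 1 = 0: r = r^2 mod 41 = 13^2 = 5
  bit 2 = 1: r = r^2 * 13 mod 41 = 5^2 * 13 = 25*13 = 38
  bit 3 = 1: r = r^2 * 13 mod 41 = 38^2 * 13 = 9*13 = 35
  bit 4 = 0: r = r^2 mod 41 = 35^2 = 36
  -> s = B^a = 36

Answer: 36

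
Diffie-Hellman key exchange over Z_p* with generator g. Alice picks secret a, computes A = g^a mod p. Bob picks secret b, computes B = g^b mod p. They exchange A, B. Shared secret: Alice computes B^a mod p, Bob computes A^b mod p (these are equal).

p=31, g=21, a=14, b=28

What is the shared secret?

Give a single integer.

A = 21^14 mod 31  (bits of 14 = 1110)
  bit 0 = 1: r = r^2 * 21 mod 31 = 1^2 * 21 = 1*21 = 21
  bit 1 = 1: r = r^2 * 21 mod 31 = 21^2 * 21 = 7*21 = 23
  bit 2 = 1: r = r^2 * 21 mod 31 = 23^2 * 21 = 2*21 = 11
  bit 3 = 0: r = r^2 mod 31 = 11^2 = 28
  -> A = 28
B = 21^28 mod 31  (bits of 28 = 11100)
  bit 0 = 1: r = r^2 * 21 mod 31 = 1^2 * 21 = 1*21 = 21
  bit 1 = 1: r = r^2 * 21 mod 31 = 21^2 * 21 = 7*21 = 23
  bit 2 = 1: r = r^2 * 21 mod 31 = 23^2 * 21 = 2*21 = 11
  bit 3 = 0: r = r^2 mod 31 = 11^2 = 28
  bit 4 = 0: r = r^2 mod 31 = 28^2 = 9
  -> B = 9
s = B^a = 9^14 mod 31  (bits of 14 = 1110)
  bit 0 = 1: r = r^2 * 9 mod 31 = 1^2 * 9 = 1*9 = 9
  bit 1 = 1: r = r^2 * 9 mod 31 = 9^2 * 9 = 19*9 = 16
  bit 2 = 1: r = r^2 * 9 mod 31 = 16^2 * 9 = 8*9 = 10
  bit 3 = 0: r = r^2 mod 31 = 10^2 = 7
  -> s = B^a = 7

Answer: 7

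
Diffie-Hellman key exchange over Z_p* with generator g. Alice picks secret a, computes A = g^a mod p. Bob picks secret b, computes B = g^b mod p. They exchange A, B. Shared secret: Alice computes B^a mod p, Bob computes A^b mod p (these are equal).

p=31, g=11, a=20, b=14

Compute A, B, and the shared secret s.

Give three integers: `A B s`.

Answer: 25 14 5

Derivation:
A = 11^20 mod 31  (bits of 20 = 10100)
  bit 0 = 1: r = r^2 * 11 mod 31 = 1^2 * 11 = 1*11 = 11
  bit 1 = 0: r = r^2 mod 31 = 11^2 = 28
  bit 2 = 1: r = r^2 * 11 mod 31 = 28^2 * 11 = 9*11 = 6
  bit 3 = 0: r = r^2 mod 31 = 6^2 = 5
  bit 4 = 0: r = r^2 mod 31 = 5^2 = 25
  -> A = 25
B = 11^14 mod 31  (bits of 14 = 1110)
  bit 0 = 1: r = r^2 * 11 mod 31 = 1^2 * 11 = 1*11 = 11
  bit 1 = 1: r = r^2 * 11 mod 31 = 11^2 * 11 = 28*11 = 29
  bit 2 = 1: r = r^2 * 11 mod 31 = 29^2 * 11 = 4*11 = 13
  bit 3 = 0: r = r^2 mod 31 = 13^2 = 14
  -> B = 14
s = B^a = 14^20 mod 31  (bits of 20 = 10100)
  bit 0 = 1: r = r^2 * 14 mod 31 = 1^2 * 14 = 1*14 = 14
  bit 1 = 0: r = r^2 mod 31 = 14^2 = 10
  bit 2 = 1: r = r^2 * 14 mod 31 = 10^2 * 14 = 7*14 = 5
  bit 3 = 0: r = r^2 mod 31 = 5^2 = 25
  bit 4 = 0: r = r^2 mod 31 = 25^2 = 5
  -> s = B^a = 5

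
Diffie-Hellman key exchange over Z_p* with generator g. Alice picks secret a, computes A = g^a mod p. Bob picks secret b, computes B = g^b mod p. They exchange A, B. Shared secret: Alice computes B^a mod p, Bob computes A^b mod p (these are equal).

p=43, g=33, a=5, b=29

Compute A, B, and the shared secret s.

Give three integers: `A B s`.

A = 33^5 mod 43  (bits of 5 = 101)
  bit 0 = 1: r = r^2 * 33 mod 43 = 1^2 * 33 = 1*33 = 33
  bit 1 = 0: r = r^2 mod 43 = 33^2 = 14
  bit 2 = 1: r = r^2 * 33 mod 43 = 14^2 * 33 = 24*33 = 18
  -> A = 18
B = 33^29 mod 43  (bits of 29 = 11101)
  bit 0 = 1: r = r^2 * 33 mod 43 = 1^2 * 33 = 1*33 = 33
  bit 1 = 1: r = r^2 * 33 mod 43 = 33^2 * 33 = 14*33 = 32
  bit 2 = 1: r = r^2 * 33 mod 43 = 32^2 * 33 = 35*33 = 37
  bit 3 = 0: r = r^2 mod 43 = 37^2 = 36
  bit 4 = 1: r = r^2 * 33 mod 43 = 36^2 * 33 = 6*33 = 26
  -> B = 26
s = B^a = 26^5 mod 43  (bits of 5 = 101)
  bit 0 = 1: r = r^2 * 26 mod 43 = 1^2 * 26 = 1*26 = 26
  bit 1 = 0: r = r^2 mod 43 = 26^2 = 31
  bit 2 = 1: r = r^2 * 26 mod 43 = 31^2 * 26 = 15*26 = 3
  -> s = B^a = 3

Answer: 18 26 3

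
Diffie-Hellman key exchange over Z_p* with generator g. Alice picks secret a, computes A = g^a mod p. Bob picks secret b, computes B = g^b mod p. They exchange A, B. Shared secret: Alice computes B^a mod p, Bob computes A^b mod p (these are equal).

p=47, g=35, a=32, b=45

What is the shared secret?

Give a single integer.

Answer: 25

Derivation:
A = 35^32 mod 47  (bits of 32 = 100000)
  bit 0 = 1: r = r^2 * 35 mod 47 = 1^2 * 35 = 1*35 = 35
  bit 1 = 0: r = r^2 mod 47 = 35^2 = 3
  bit 2 = 0: r = r^2 mod 47 = 3^2 = 9
  bit 3 = 0: r = r^2 mod 47 = 9^2 = 34
  bit 4 = 0: r = r^2 mod 47 = 34^2 = 28
  bit 5 = 0: r = r^2 mod 47 = 28^2 = 32
  -> A = 32
B = 35^45 mod 47  (bits of 45 = 101101)
  bit 0 = 1: r = r^2 * 35 mod 47 = 1^2 * 35 = 1*35 = 35
  bit 1 = 0: r = r^2 mod 47 = 35^2 = 3
  bit 2 = 1: r = r^2 * 35 mod 47 = 3^2 * 35 = 9*35 = 33
  bit 3 = 1: r = r^2 * 35 mod 47 = 33^2 * 35 = 8*35 = 45
  bit 4 = 0: r = r^2 mod 47 = 45^2 = 4
  bit 5 = 1: r = r^2 * 35 mod 47 = 4^2 * 35 = 16*35 = 43
  -> B = 43
s = B^a = 43^32 mod 47  (bits of 32 = 100000)
  bit 0 = 1: r = r^2 * 43 mod 47 = 1^2 * 43 = 1*43 = 43
  bit 1 = 0: r = r^2 mod 47 = 43^2 = 16
  bit 2 = 0: r = r^2 mod 47 = 16^2 = 21
  bit 3 = 0: r = r^2 mod 47 = 21^2 = 18
  bit 4 = 0: r = r^2 mod 47 = 18^2 = 42
  bit 5 = 0: r = r^2 mod 47 = 42^2 = 25
  -> s = B^a = 25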